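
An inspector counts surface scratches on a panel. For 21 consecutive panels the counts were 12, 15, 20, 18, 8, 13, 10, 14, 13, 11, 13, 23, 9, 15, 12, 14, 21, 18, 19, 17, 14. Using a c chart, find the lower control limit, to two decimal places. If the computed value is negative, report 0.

c̄ = (12 + 15 + 20 + 18 + 8 + 13 + 10 + 14 + 13 + 11 + 13 + 23 + 9 + 15 + 12 + 14 + 21 + 18 + 19 + 17 + 14) / 21 = 309 / 21 = 14.7143
LCL = c̄ − 3√c̄ = 14.7143 − 3 × 3.8359 = 3.2065

3.21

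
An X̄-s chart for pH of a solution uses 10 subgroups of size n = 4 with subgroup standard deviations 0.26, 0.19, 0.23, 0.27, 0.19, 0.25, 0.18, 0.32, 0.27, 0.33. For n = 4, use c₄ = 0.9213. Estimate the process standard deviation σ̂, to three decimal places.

s̄ = (0.26 + 0.19 + 0.23 + 0.27 + 0.19 + 0.25 + 0.18 + 0.32 + 0.27 + 0.33) / 10 = 0.2490
σ̂ = s̄ / c₄ = 0.2490 / 0.9213 = 0.2703

0.270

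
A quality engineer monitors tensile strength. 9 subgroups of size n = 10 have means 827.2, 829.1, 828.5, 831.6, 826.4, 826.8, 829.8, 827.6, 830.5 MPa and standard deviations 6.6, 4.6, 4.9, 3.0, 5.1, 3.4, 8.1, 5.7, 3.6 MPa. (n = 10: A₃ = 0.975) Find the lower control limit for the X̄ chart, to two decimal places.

X̄̄ = (827.2 + 829.1 + 828.5 + 831.6 + 826.4 + 826.8 + 829.8 + 827.6 + 830.5) / 9 = 828.6111
s̄ = (6.6 + 4.6 + 4.9 + 3.0 + 5.1 + 3.4 + 8.1 + 5.7 + 3.6) / 9 = 5.0000
LCL = X̄̄ − A₃·s̄ = 828.6111 − 0.975 × 5.0000 = 823.7361

823.74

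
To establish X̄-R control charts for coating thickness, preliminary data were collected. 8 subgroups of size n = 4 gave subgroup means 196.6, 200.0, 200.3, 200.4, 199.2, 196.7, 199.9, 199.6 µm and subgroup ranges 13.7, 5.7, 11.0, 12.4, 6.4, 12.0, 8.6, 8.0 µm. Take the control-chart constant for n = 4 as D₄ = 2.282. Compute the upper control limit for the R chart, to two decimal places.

22.19

R̄ = (13.7 + 5.7 + 11.0 + 12.4 + 6.4 + 12.0 + 8.6 + 8.0) / 8 = 77.8000 / 8 = 9.7250
UCL_R = D₄·R̄ = 2.282 × 9.7250 = 22.1925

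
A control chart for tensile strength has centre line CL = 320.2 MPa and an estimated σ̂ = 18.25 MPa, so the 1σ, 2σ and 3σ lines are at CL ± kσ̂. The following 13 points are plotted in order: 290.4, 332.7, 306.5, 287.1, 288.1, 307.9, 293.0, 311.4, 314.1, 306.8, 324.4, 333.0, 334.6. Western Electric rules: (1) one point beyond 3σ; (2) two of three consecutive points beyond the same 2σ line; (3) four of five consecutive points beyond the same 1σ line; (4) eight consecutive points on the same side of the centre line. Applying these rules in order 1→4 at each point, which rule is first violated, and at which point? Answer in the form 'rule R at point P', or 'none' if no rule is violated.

rule 4 at point 10

Zone of each point (C = within 1σ̂, B = 1σ̂–2σ̂, A = 2σ̂–3σ̂, * = beyond 3σ̂; sign = side of CL): 1:-B, 2:+C, 3:-C, 4:-B, 5:-B, 6:-C, 7:-B, 8:-C, 9:-C, 10:-C, 11:+C, 12:+C, 13:+C
Rule 4 (eight consecutive points on the same side of the centre line) is satisfied at point 10.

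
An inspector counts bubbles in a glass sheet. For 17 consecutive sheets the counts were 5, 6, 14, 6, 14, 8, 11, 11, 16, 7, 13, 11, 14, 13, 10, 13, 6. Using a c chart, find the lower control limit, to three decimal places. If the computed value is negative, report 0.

c̄ = (5 + 6 + 14 + 6 + 14 + 8 + 11 + 11 + 16 + 7 + 13 + 11 + 14 + 13 + 10 + 13 + 6) / 17 = 178 / 17 = 10.4706
LCL = c̄ − 3√c̄ = 10.4706 − 3 × 3.2358 = 0.7631

0.763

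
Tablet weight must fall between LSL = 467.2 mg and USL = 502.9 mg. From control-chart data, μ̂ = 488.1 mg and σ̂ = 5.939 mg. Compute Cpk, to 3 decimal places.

Cpu = (USL − μ̂) / (3σ̂) = (502.9 − 488.1) / (3 × 5.939) = 0.8307; Cpl = (μ̂ − LSL) / (3σ̂) = (488.1 − 467.2) / (3 × 5.939) = 1.1730; Cpk = min(Cpu, Cpl) = 0.8307

0.831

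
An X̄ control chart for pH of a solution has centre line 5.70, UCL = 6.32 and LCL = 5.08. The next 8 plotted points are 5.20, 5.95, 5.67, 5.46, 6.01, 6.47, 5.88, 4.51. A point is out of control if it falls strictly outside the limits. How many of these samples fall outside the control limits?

Compare each point to [5.08, 6.32]: sample 6 = 6.47 > UCL; sample 8 = 4.51 < LCL.

2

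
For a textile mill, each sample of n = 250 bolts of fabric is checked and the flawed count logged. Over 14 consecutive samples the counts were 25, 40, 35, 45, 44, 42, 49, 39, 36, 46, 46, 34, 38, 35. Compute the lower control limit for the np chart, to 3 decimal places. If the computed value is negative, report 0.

p̄ = Σdᵢ / (k·n) = 554 / (14 × 250) = 0.15829
LCL = np̄ − 3·√(np̄(1−p̄)) = 39.5714 − 3 × 5.7713 = 22.2575

22.258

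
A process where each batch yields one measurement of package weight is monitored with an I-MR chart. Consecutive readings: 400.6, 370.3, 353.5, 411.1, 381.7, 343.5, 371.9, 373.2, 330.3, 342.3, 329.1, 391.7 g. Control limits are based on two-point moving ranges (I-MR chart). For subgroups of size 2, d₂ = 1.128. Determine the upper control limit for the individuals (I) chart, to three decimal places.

X̄ = (400.6 + 370.3 + 353.5 + 411.1 + 381.7 + 343.5 + 371.9 + 373.2 + 330.3 + 342.3 + 329.1 + 391.7) / 12 = 366.6000
Moving ranges: 30.3, 16.8, 57.6, 29.4, 38.2, 28.4, 1.3, 42.9, 12.0, 13.2, 62.6; M̄R̄ = 332.7000 / 11 = 30.2455
UCL = X̄ + 3·M̄R̄/d₂ = 366.6000 + 3 × 30.2455 / 1.128 = 447.0400

447.040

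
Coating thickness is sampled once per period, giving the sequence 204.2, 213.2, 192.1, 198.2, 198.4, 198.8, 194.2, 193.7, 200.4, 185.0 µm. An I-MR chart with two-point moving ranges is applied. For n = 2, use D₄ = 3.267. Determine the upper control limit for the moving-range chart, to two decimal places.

23.23

Moving ranges: 9.0, 21.1, 6.1, 0.2, 0.4, 4.6, 0.5, 6.7, 15.4; M̄R̄ = 64.0000 / 9 = 7.1111
UCL_MR = D₄·M̄R̄ = 3.267 × 7.1111 = 23.2320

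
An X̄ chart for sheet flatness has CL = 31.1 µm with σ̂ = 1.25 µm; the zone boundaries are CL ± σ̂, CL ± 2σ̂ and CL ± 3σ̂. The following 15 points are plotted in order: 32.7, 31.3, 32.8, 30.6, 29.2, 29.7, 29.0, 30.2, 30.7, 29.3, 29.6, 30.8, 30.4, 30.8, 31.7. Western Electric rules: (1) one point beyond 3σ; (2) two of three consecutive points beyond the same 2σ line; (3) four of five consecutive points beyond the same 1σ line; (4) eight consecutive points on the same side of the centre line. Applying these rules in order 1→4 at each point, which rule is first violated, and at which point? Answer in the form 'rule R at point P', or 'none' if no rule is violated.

Zone of each point (C = within 1σ̂, B = 1σ̂–2σ̂, A = 2σ̂–3σ̂, * = beyond 3σ̂; sign = side of CL): 1:+B, 2:+C, 3:+B, 4:-C, 5:-B, 6:-B, 7:-B, 8:-C, 9:-C, 10:-B, 11:-B, 12:-C, 13:-C, 14:-C, 15:+C
Rule 4 (eight consecutive points on the same side of the centre line) is satisfied at point 11.

rule 4 at point 11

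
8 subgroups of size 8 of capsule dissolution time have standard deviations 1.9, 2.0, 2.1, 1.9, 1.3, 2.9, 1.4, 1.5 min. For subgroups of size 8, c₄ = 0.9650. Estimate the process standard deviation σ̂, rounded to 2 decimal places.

1.94

s̄ = (1.9 + 2.0 + 2.1 + 1.9 + 1.3 + 2.9 + 1.4 + 1.5) / 8 = 1.8750
σ̂ = s̄ / c₄ = 1.8750 / 0.9650 = 1.9430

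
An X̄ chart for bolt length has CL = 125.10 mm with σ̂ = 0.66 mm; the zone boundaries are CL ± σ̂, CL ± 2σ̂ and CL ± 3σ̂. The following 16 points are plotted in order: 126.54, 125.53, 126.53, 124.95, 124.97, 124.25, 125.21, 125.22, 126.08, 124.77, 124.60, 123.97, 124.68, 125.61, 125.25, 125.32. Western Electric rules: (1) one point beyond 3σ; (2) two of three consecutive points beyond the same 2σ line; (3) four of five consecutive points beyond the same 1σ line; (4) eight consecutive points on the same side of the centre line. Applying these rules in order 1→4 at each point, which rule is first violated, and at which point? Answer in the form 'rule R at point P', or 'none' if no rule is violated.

Zone of each point (C = within 1σ̂, B = 1σ̂–2σ̂, A = 2σ̂–3σ̂, * = beyond 3σ̂; sign = side of CL): 1:+A, 2:+C, 3:+A, 4:-C, 5:-C, 6:-B, 7:+C, 8:+C, 9:+B, 10:-C, 11:-C, 12:-B, 13:-C, 14:+C, 15:+C, 16:+C
Rule 2 (two of three consecutive points beyond the same 2σ limit) is satisfied at point 3.

rule 2 at point 3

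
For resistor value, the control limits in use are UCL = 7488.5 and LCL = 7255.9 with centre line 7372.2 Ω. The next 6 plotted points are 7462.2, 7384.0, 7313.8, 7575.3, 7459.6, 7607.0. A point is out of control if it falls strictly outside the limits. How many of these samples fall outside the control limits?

2

Compare each point to [7255.9, 7488.5]: sample 4 = 7575.3 > UCL; sample 6 = 7607.0 > UCL.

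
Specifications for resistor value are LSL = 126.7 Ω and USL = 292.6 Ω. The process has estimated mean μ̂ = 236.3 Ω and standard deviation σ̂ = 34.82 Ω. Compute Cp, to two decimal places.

Cp = (USL − LSL) / (6σ̂) = (292.6 − 126.7) / (6 × 34.82) = 165.9000 / 208.9200 = 0.7941

0.79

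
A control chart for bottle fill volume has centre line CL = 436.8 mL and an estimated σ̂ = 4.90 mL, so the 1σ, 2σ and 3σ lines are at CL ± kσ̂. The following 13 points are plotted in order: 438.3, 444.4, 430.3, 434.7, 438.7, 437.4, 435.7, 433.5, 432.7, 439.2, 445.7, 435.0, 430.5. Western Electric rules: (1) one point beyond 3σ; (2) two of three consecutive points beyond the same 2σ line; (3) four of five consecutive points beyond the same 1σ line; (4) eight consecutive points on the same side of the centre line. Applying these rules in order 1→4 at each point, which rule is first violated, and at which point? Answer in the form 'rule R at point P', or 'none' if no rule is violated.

Zone of each point (C = within 1σ̂, B = 1σ̂–2σ̂, A = 2σ̂–3σ̂, * = beyond 3σ̂; sign = side of CL): 1:+C, 2:+B, 3:-B, 4:-C, 5:+C, 6:+C, 7:-C, 8:-C, 9:-C, 10:+C, 11:+B, 12:-C, 13:-B
No rule fires across all 13 points.

none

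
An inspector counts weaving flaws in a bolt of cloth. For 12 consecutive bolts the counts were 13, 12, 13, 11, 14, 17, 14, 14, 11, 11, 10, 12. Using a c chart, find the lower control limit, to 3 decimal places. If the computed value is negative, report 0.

1.990

c̄ = (13 + 12 + 13 + 11 + 14 + 17 + 14 + 14 + 11 + 11 + 10 + 12) / 12 = 152 / 12 = 12.6667
LCL = c̄ − 3√c̄ = 12.6667 − 3 × 3.5590 = 1.9896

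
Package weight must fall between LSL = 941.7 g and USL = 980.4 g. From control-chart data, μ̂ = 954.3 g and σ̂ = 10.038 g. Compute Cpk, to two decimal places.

Cpu = (USL − μ̂) / (3σ̂) = (980.4 − 954.3) / (3 × 10.038) = 0.8667; Cpl = (μ̂ − LSL) / (3σ̂) = (954.3 − 941.7) / (3 × 10.038) = 0.4184; Cpk = min(Cpu, Cpl) = 0.4184

0.42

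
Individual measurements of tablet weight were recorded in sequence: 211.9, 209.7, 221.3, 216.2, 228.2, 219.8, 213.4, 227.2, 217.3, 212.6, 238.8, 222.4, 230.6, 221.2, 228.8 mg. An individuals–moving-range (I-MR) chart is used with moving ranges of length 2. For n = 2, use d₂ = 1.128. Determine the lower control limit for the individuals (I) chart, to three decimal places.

X̄ = (211.9 + 209.7 + 221.3 + 216.2 + 228.2 + 219.8 + 213.4 + 227.2 + 217.3 + 212.6 + 238.8 + 222.4 + 230.6 + 221.2 + 228.8) / 15 = 221.2933
Moving ranges: 2.2, 11.6, 5.1, 12.0, 8.4, 6.4, 13.8, 9.9, 4.7, 26.2, 16.4, 8.2, 9.4, 7.6; M̄R̄ = 141.9000 / 14 = 10.1357
LCL = X̄ − 3·M̄R̄/d₂ = 221.2933 − 3 × 10.1357 / 1.128 = 194.3366

194.337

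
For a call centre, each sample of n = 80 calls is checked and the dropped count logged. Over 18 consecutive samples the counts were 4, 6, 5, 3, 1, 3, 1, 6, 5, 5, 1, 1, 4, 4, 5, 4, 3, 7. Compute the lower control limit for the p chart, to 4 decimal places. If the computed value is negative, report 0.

0.0000

p̄ = Σdᵢ / (k·n) = 68 / (18 × 80) = 0.04722
LCL = p̄ − 3·√(p̄(1−p̄)/n) = 0.04722 − 3 × 0.02372 = -0.02392 → 0 (negative, so LCL = 0)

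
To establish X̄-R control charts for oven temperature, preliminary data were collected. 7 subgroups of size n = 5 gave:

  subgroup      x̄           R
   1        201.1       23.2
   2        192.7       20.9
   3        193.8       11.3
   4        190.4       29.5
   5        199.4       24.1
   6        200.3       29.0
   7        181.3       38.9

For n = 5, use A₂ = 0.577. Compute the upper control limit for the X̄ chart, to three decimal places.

208.724

X̄̄ = (201.1 + 192.7 + 193.8 + 190.4 + 199.4 + 200.3 + 181.3) / 7 = 1359.0000 / 7 = 194.1429
R̄ = (23.2 + 20.9 + 11.3 + 29.5 + 24.1 + 29.0 + 38.9) / 7 = 176.9000 / 7 = 25.2714
UCL = X̄̄ + A₂·R̄ = 194.1429 + 0.577 × 25.2714 = 208.7245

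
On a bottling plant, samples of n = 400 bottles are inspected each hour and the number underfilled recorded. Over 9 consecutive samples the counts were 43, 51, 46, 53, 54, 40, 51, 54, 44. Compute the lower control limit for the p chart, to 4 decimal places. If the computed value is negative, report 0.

0.0722

p̄ = Σdᵢ / (k·n) = 436 / (9 × 400) = 0.12111
LCL = p̄ − 3·√(p̄(1−p̄)/n) = 0.12111 − 3 × 0.01631 = 0.07217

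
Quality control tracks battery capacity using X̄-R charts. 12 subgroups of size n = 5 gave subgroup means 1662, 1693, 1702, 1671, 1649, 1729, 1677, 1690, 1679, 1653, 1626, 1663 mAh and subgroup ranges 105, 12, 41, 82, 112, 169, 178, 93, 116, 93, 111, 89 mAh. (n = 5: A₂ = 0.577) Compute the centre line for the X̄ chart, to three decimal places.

1674.500

X̄̄ = (1662 + 1693 + 1702 + 1671 + 1649 + 1729 + 1677 + 1690 + 1679 + 1653 + 1626 + 1663) / 12 = 20094.0000 / 12 = 1674.5000
CL = X̄̄ = 1674.5000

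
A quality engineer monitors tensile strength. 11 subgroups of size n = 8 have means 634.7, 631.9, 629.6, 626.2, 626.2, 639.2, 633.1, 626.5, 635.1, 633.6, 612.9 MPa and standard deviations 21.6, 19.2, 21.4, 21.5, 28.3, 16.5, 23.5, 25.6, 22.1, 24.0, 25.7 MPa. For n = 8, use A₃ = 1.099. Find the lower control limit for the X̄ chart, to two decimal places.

604.99

X̄̄ = (634.7 + 631.9 + 629.6 + 626.2 + 626.2 + 639.2 + 633.1 + 626.5 + 635.1 + 633.6 + 612.9) / 11 = 629.9091
s̄ = (21.6 + 19.2 + 21.4 + 21.5 + 28.3 + 16.5 + 23.5 + 25.6 + 22.1 + 24.0 + 25.7) / 11 = 22.6727
LCL = X̄̄ − A₃·s̄ = 629.9091 − 1.099 × 22.6727 = 604.9918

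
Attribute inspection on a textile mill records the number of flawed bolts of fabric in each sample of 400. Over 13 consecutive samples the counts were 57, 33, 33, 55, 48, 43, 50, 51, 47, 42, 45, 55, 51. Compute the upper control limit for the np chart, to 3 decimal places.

66.230

p̄ = Σdᵢ / (k·n) = 610 / (13 × 400) = 0.11731
UCL = np̄ + 3·√(np̄(1−p̄)) = 46.9231 + 3 × √(46.9231×0.88269) = 46.9231 + 3 × 6.4357 = 66.2303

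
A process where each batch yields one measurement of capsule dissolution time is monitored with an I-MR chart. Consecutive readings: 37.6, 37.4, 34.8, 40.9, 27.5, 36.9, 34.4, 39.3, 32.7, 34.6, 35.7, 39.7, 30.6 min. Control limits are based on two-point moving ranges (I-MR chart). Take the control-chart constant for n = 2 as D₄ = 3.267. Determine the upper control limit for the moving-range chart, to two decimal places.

Moving ranges: 0.2, 2.6, 6.1, 13.4, 9.4, 2.5, 4.9, 6.6, 1.9, 1.1, 4.0, 9.1; M̄R̄ = 61.8000 / 12 = 5.1500
UCL_MR = D₄·M̄R̄ = 3.267 × 5.1500 = 16.8250

16.83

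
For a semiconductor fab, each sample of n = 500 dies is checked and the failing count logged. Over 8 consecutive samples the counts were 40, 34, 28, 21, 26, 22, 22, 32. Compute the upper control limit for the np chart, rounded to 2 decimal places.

43.58

p̄ = Σdᵢ / (k·n) = 225 / (8 × 500) = 0.05625
UCL = np̄ + 3·√(np̄(1−p̄)) = 28.1250 + 3 × √(28.1250×0.94375) = 28.1250 + 3 × 5.1520 = 43.5810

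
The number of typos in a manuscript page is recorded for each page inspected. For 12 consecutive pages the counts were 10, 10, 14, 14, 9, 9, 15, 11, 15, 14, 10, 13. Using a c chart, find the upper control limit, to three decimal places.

c̄ = (10 + 10 + 14 + 14 + 9 + 9 + 15 + 11 + 15 + 14 + 10 + 13) / 12 = 144 / 12 = 12.0000
UCL = c̄ + 3√c̄ = 12.0000 + 3 × √12.0000 = 12.0000 + 3 × 3.4641 = 22.3923

22.392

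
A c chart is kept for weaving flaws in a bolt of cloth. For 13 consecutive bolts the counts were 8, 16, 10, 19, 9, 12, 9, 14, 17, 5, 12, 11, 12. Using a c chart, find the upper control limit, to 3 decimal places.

22.172

c̄ = (8 + 16 + 10 + 19 + 9 + 12 + 9 + 14 + 17 + 5 + 12 + 11 + 12) / 13 = 154 / 13 = 11.8462
UCL = c̄ + 3√c̄ = 11.8462 + 3 × √11.8462 = 11.8462 + 3 × 3.4418 = 22.1716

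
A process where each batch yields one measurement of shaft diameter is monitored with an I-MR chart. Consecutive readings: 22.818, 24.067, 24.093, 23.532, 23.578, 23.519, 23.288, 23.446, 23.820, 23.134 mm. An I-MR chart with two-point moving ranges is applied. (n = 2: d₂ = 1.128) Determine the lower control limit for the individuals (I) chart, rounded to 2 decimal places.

X̄ = (22.818 + 24.067 + 24.093 + 23.532 + 23.578 + 23.519 + 23.288 + 23.446 + 23.820 + 23.134) / 10 = 23.5295
Moving ranges: 1.249, 0.026, 0.561, 0.046, 0.059, 0.231, 0.158, 0.374, 0.686; M̄R̄ = 3.3900 / 9 = 0.3767
LCL = X̄ − 3·M̄R̄/d₂ = 23.5295 − 3 × 0.3767 / 1.128 = 22.5277

22.53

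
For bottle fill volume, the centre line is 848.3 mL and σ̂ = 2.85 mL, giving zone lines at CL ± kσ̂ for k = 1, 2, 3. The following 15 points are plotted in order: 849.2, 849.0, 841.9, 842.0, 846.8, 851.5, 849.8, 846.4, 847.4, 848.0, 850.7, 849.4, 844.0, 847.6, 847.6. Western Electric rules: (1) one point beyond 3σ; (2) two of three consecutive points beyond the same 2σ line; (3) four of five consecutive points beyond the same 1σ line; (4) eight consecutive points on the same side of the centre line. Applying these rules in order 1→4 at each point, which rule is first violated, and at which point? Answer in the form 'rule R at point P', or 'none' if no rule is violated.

Zone of each point (C = within 1σ̂, B = 1σ̂–2σ̂, A = 2σ̂–3σ̂, * = beyond 3σ̂; sign = side of CL): 1:+C, 2:+C, 3:-A, 4:-A, 5:-C, 6:+B, 7:+C, 8:-C, 9:-C, 10:-C, 11:+C, 12:+C, 13:-B, 14:-C, 15:-C
Rule 2 (two of three consecutive points beyond the same 2σ limit) is satisfied at point 4.

rule 2 at point 4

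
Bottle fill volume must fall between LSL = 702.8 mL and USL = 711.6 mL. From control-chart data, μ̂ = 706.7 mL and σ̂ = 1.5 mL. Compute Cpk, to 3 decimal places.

0.867

Cpu = (USL − μ̂) / (3σ̂) = (711.6 − 706.7) / (3 × 1.5) = 1.0889; Cpl = (μ̂ − LSL) / (3σ̂) = (706.7 − 702.8) / (3 × 1.5) = 0.8667; Cpk = min(Cpu, Cpl) = 0.8667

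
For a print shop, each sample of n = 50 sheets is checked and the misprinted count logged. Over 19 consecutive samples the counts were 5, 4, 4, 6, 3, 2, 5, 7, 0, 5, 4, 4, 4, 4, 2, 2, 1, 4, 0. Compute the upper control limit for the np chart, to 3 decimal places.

8.867

p̄ = Σdᵢ / (k·n) = 66 / (19 × 50) = 0.06947
UCL = np̄ + 3·√(np̄(1−p̄)) = 3.4737 + 3 × √(3.4737×0.93053) = 3.4737 + 3 × 1.7979 = 8.8673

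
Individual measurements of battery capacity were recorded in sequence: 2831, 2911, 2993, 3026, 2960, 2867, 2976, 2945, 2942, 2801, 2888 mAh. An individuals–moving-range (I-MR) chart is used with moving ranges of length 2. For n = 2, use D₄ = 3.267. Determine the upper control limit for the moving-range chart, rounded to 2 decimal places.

Moving ranges: 80, 82, 33, 66, 93, 109, 31, 3, 141, 87; M̄R̄ = 725.0000 / 10 = 72.5000
UCL_MR = D₄·M̄R̄ = 3.267 × 72.5000 = 236.8575

236.86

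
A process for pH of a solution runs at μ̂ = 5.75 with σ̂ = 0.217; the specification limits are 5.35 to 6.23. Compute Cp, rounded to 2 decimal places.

0.68

Cp = (USL − LSL) / (6σ̂) = (6.23 − 5.35) / (6 × 0.217) = 0.8800 / 1.3020 = 0.6759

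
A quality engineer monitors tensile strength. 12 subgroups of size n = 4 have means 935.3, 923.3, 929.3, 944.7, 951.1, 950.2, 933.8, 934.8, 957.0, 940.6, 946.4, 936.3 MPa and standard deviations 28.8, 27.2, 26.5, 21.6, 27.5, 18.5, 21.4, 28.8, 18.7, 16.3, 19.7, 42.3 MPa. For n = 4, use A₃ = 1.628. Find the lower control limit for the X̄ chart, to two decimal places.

X̄̄ = (935.3 + 923.3 + 929.3 + 944.7 + 951.1 + 950.2 + 933.8 + 934.8 + 957.0 + 940.6 + 946.4 + 936.3) / 12 = 940.2333
s̄ = (28.8 + 27.2 + 26.5 + 21.6 + 27.5 + 18.5 + 21.4 + 28.8 + 18.7 + 16.3 + 19.7 + 42.3) / 12 = 24.7750
LCL = X̄̄ − A₃·s̄ = 940.2333 − 1.628 × 24.7750 = 899.8996

899.90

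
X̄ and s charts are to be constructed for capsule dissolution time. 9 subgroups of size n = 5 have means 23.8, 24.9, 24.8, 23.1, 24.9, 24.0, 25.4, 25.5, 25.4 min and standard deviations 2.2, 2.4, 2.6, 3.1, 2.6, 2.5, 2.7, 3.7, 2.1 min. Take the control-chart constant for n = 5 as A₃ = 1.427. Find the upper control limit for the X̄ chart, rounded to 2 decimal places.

X̄̄ = (23.8 + 24.9 + 24.8 + 23.1 + 24.9 + 24.0 + 25.4 + 25.5 + 25.4) / 9 = 24.6444
s̄ = (2.2 + 2.4 + 2.6 + 3.1 + 2.6 + 2.5 + 2.7 + 3.7 + 2.1) / 9 = 2.6556
UCL = X̄̄ + A₃·s̄ = 24.6444 + 1.427 × 2.6556 = 28.4339

28.43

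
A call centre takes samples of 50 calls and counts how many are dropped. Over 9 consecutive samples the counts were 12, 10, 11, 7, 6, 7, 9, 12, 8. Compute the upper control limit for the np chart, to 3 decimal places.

p̄ = Σdᵢ / (k·n) = 82 / (9 × 50) = 0.18222
UCL = np̄ + 3·√(np̄(1−p̄)) = 9.1111 + 3 × √(9.1111×0.81778) = 9.1111 + 3 × 2.7296 = 17.3000

17.300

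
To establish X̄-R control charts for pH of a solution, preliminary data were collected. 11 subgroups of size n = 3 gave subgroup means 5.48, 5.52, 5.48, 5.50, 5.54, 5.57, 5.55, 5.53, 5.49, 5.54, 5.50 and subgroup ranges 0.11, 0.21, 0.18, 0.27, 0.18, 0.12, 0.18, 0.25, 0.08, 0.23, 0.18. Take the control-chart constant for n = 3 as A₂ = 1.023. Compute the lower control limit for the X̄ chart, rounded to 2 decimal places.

X̄̄ = (5.48 + 5.52 + 5.48 + 5.50 + 5.54 + 5.57 + 5.55 + 5.53 + 5.49 + 5.54 + 5.50) / 11 = 60.7000 / 11 = 5.5182
R̄ = (0.11 + 0.21 + 0.18 + 0.27 + 0.18 + 0.12 + 0.18 + 0.25 + 0.08 + 0.23 + 0.18) / 11 = 1.9900 / 11 = 0.1809
LCL = X̄̄ − A₂·R̄ = 5.5182 − 1.023 × 0.1809 = 5.3331

5.33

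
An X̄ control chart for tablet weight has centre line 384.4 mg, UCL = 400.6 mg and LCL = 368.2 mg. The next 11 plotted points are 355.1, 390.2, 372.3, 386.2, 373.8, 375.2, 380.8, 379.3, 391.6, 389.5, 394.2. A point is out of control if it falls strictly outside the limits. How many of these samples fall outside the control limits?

Compare each point to [368.2, 400.6]: sample 1 = 355.1 < LCL.

1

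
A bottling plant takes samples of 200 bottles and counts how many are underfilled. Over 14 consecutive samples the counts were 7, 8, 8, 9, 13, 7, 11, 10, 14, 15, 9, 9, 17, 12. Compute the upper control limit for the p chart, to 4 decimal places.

0.1008

p̄ = Σdᵢ / (k·n) = 149 / (14 × 200) = 0.05321
UCL = p̄ + 3·√(p̄(1−p̄)/n) = 0.05321 + 3 × √(0.05321×0.94679/200) = 0.05321 + 3 × 0.01587 = 0.10083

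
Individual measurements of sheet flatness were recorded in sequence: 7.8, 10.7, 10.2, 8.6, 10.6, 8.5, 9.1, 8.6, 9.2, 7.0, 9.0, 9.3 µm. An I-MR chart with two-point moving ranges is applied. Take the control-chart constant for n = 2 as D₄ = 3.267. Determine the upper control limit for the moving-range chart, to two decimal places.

4.54

Moving ranges: 2.9, 0.5, 1.6, 2.0, 2.1, 0.6, 0.5, 0.6, 2.2, 2.0, 0.3; M̄R̄ = 15.3000 / 11 = 1.3909
UCL_MR = D₄·M̄R̄ = 3.267 × 1.3909 = 4.5441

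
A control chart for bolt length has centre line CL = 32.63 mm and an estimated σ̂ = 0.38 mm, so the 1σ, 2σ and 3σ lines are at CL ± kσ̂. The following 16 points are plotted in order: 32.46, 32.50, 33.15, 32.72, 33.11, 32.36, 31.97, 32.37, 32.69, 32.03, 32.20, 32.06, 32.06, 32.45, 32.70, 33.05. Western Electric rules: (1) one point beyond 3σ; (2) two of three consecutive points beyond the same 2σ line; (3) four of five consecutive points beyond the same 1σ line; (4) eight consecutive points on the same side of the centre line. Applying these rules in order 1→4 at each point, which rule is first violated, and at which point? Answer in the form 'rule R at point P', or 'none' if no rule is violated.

rule 3 at point 13

Zone of each point (C = within 1σ̂, B = 1σ̂–2σ̂, A = 2σ̂–3σ̂, * = beyond 3σ̂; sign = side of CL): 1:-C, 2:-C, 3:+B, 4:+C, 5:+B, 6:-C, 7:-B, 8:-C, 9:+C, 10:-B, 11:-B, 12:-B, 13:-B, 14:-C, 15:+C, 16:+B
Rule 3 (four of five consecutive points beyond the same 1σ limit) is satisfied at point 13.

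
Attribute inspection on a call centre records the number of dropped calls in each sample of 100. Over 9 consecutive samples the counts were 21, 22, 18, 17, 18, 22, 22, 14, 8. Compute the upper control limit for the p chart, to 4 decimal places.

p̄ = Σdᵢ / (k·n) = 162 / (9 × 100) = 0.18000
UCL = p̄ + 3·√(p̄(1−p̄)/n) = 0.18000 + 3 × √(0.18000×0.82000/100) = 0.18000 + 3 × 0.03842 = 0.29526

0.2953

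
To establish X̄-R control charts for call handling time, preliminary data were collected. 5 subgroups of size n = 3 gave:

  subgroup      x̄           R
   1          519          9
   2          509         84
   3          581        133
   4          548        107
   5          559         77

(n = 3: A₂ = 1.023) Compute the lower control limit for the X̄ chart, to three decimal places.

459.314

X̄̄ = (519 + 509 + 581 + 548 + 559) / 5 = 2716.0000 / 5 = 543.2000
R̄ = (9 + 84 + 133 + 107 + 77) / 5 = 410.0000 / 5 = 82.0000
LCL = X̄̄ − A₂·R̄ = 543.2000 − 1.023 × 82.0000 = 459.3140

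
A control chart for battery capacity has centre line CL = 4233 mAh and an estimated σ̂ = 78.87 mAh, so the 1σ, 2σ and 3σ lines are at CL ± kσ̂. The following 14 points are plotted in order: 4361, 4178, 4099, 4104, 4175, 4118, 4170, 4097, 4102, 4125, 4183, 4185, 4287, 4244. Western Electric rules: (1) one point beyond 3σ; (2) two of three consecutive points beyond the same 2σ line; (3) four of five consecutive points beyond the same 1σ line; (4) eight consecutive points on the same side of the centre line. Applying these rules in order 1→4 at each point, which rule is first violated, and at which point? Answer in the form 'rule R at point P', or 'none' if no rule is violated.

Zone of each point (C = within 1σ̂, B = 1σ̂–2σ̂, A = 2σ̂–3σ̂, * = beyond 3σ̂; sign = side of CL): 1:+B, 2:-C, 3:-B, 4:-B, 5:-C, 6:-B, 7:-C, 8:-B, 9:-B, 10:-B, 11:-C, 12:-C, 13:+C, 14:+C
Rule 4 (eight consecutive points on the same side of the centre line) is satisfied at point 9.

rule 4 at point 9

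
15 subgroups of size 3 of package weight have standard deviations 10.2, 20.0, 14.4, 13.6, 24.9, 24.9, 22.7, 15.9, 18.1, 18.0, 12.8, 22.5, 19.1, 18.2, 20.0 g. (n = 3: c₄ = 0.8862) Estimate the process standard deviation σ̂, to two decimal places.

s̄ = (10.2 + 20.0 + 14.4 + 13.6 + 24.9 + 24.9 + 22.7 + 15.9 + 18.1 + 18.0 + 12.8 + 22.5 + 19.1 + 18.2 + 20.0) / 15 = 18.3533
σ̂ = s̄ / c₄ = 18.3533 / 0.8862 = 20.7101

20.71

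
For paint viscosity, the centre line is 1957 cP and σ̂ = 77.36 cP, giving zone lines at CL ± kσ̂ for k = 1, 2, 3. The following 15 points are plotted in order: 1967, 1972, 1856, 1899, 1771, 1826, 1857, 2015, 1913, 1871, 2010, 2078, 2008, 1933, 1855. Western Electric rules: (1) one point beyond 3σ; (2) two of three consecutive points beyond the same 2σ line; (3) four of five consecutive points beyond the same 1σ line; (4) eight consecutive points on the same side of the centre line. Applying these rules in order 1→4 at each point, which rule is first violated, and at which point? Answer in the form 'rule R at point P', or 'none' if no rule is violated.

Zone of each point (C = within 1σ̂, B = 1σ̂–2σ̂, A = 2σ̂–3σ̂, * = beyond 3σ̂; sign = side of CL): 1:+C, 2:+C, 3:-B, 4:-C, 5:-A, 6:-B, 7:-B, 8:+C, 9:-C, 10:-B, 11:+C, 12:+B, 13:+C, 14:-C, 15:-B
Rule 3 (four of five consecutive points beyond the same 1σ limit) is satisfied at point 7.

rule 3 at point 7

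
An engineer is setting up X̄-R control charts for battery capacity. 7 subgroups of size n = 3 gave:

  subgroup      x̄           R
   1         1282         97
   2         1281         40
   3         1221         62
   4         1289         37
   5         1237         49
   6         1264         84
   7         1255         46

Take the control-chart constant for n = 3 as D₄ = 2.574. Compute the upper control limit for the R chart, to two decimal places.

152.60

R̄ = (97 + 40 + 62 + 37 + 49 + 84 + 46) / 7 = 415.0000 / 7 = 59.2857
UCL_R = D₄·R̄ = 2.574 × 59.2857 = 152.6014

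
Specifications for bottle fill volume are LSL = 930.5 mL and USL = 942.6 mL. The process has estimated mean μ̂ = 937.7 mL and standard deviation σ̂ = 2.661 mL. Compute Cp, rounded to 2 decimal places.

0.76

Cp = (USL − LSL) / (6σ̂) = (942.6 − 930.5) / (6 × 2.661) = 12.1000 / 15.9660 = 0.7579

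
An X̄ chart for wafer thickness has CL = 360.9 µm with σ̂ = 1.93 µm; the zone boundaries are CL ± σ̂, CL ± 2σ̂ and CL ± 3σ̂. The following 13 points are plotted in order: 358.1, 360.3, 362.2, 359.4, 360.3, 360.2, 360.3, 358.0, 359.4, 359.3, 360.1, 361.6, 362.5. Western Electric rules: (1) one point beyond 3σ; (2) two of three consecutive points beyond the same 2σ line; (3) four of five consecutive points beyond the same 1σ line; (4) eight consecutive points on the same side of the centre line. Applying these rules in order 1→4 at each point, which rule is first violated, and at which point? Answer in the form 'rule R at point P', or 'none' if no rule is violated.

rule 4 at point 11

Zone of each point (C = within 1σ̂, B = 1σ̂–2σ̂, A = 2σ̂–3σ̂, * = beyond 3σ̂; sign = side of CL): 1:-B, 2:-C, 3:+C, 4:-C, 5:-C, 6:-C, 7:-C, 8:-B, 9:-C, 10:-C, 11:-C, 12:+C, 13:+C
Rule 4 (eight consecutive points on the same side of the centre line) is satisfied at point 11.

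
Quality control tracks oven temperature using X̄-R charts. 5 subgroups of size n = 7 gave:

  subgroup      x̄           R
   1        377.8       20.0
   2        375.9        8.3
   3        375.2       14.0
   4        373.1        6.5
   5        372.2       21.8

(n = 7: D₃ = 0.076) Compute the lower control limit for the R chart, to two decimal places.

1.07

R̄ = (20.0 + 8.3 + 14.0 + 6.5 + 21.8) / 5 = 70.6000 / 5 = 14.1200
LCL_R = D₃·R̄ = 0.076 × 14.1200 = 1.0731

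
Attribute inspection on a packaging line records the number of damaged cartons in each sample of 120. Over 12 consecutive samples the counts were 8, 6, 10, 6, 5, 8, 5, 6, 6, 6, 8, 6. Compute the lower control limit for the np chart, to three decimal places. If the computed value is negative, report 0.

0.000

p̄ = Σdᵢ / (k·n) = 80 / (12 × 120) = 0.05556
LCL = np̄ − 3·√(np̄(1−p̄)) = 6.6667 − 3 × 2.5092 = -0.8611 → 0 (negative, so LCL = 0)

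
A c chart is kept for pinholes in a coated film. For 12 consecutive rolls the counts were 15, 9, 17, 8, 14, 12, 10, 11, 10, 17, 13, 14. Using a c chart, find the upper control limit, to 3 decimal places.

c̄ = (15 + 9 + 17 + 8 + 14 + 12 + 10 + 11 + 10 + 17 + 13 + 14) / 12 = 150 / 12 = 12.5000
UCL = c̄ + 3√c̄ = 12.5000 + 3 × √12.5000 = 12.5000 + 3 × 3.5355 = 23.1066

23.107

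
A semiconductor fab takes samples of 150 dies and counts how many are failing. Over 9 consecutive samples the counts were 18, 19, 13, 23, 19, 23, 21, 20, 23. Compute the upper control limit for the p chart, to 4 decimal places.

p̄ = Σdᵢ / (k·n) = 179 / (9 × 150) = 0.13259
UCL = p̄ + 3·√(p̄(1−p̄)/n) = 0.13259 + 3 × √(0.13259×0.86741/150) = 0.13259 + 3 × 0.02769 = 0.21566

0.2157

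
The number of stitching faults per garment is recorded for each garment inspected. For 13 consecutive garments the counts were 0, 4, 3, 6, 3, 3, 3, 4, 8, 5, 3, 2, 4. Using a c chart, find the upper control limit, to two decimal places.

c̄ = (0 + 4 + 3 + 6 + 3 + 3 + 3 + 4 + 8 + 5 + 3 + 2 + 4) / 13 = 48 / 13 = 3.6923
UCL = c̄ + 3√c̄ = 3.6923 + 3 × √3.6923 = 3.6923 + 3 × 1.9215 = 9.4569

9.46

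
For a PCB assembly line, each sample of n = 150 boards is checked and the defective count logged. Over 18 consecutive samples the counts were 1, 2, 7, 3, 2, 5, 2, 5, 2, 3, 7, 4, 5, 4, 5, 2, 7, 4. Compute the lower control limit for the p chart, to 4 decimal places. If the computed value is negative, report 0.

p̄ = Σdᵢ / (k·n) = 70 / (18 × 150) = 0.02593
LCL = p̄ − 3·√(p̄(1−p̄)/n) = 0.02593 − 3 × 0.01298 = -0.01300 → 0 (negative, so LCL = 0)

0.0000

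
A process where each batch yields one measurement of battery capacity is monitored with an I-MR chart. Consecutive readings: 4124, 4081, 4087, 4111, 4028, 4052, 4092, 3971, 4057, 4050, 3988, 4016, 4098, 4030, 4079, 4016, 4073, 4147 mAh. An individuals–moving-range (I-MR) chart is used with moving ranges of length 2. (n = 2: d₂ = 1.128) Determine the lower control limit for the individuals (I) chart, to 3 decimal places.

3917.651

X̄ = (4124 + 4081 + 4087 + 4111 + 4028 + 4052 + 4092 + 3971 + 4057 + 4050 + 3988 + 4016 + 4098 + 4030 + 4079 + 4016 + 4073 + 4147) / 18 = 4061.1111
Moving ranges: 43, 6, 24, 83, 24, 40, 121, 86, 7, 62, 28, 82, 68, 49, 63, 57, 74; M̄R̄ = 917.0000 / 17 = 53.9412
LCL = X̄ − 3·M̄R̄/d₂ = 4061.1111 − 3 × 53.9412 / 1.128 = 3917.6505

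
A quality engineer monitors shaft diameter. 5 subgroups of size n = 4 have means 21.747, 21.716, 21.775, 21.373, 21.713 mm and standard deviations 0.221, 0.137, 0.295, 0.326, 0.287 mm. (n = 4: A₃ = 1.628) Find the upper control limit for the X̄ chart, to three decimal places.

X̄̄ = (21.747 + 21.716 + 21.775 + 21.373 + 21.713) / 5 = 21.6648
s̄ = (0.221 + 0.137 + 0.295 + 0.326 + 0.287) / 5 = 0.2532
UCL = X̄̄ + A₃·s̄ = 21.6648 + 1.628 × 0.2532 = 22.0770

22.077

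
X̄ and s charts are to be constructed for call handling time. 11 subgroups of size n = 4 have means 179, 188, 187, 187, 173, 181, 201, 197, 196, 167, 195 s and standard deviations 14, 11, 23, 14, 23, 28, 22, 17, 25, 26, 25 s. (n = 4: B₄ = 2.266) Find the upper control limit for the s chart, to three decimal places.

s̄ = (14 + 11 + 23 + 14 + 23 + 28 + 22 + 17 + 25 + 26 + 25) / 11 = 20.7273
UCL_s = B₄·s̄ = 2.266 × 20.7273 = 46.9680

46.968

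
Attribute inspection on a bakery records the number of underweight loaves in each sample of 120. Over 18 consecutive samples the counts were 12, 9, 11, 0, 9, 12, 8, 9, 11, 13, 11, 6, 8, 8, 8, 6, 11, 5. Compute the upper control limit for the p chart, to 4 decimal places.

0.1438

p̄ = Σdᵢ / (k·n) = 157 / (18 × 120) = 0.07269
UCL = p̄ + 3·√(p̄(1−p̄)/n) = 0.07269 + 3 × √(0.07269×0.92731/120) = 0.07269 + 3 × 0.02370 = 0.14378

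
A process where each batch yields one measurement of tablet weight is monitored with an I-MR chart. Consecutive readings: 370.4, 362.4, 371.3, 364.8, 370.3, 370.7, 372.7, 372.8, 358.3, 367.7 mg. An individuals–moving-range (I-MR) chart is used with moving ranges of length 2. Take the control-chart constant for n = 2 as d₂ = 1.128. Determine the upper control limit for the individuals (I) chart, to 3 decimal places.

384.482

X̄ = (370.4 + 362.4 + 371.3 + 364.8 + 370.3 + 370.7 + 372.7 + 372.8 + 358.3 + 367.7) / 10 = 368.1400
Moving ranges: 8.0, 8.9, 6.5, 5.5, 0.4, 2.0, 0.1, 14.5, 9.4; M̄R̄ = 55.3000 / 9 = 6.1444
UCL = X̄ + 3·M̄R̄/d₂ = 368.1400 + 3 × 6.1444 / 1.128 = 384.4816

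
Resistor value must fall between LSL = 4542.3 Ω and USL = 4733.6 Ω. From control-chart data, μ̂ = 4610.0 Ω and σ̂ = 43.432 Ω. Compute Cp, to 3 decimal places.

Cp = (USL − LSL) / (6σ̂) = (4733.6 − 4542.3) / (6 × 43.432) = 191.3000 / 260.5920 = 0.7341

0.734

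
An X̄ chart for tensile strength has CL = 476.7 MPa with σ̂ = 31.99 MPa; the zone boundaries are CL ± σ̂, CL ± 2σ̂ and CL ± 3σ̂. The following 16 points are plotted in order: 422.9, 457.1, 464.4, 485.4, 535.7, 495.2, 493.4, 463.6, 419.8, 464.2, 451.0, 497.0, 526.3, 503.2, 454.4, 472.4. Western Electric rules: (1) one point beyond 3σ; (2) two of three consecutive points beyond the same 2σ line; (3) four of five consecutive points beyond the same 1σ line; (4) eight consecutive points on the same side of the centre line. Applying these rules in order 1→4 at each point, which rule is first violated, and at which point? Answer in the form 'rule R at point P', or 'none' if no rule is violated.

Zone of each point (C = within 1σ̂, B = 1σ̂–2σ̂, A = 2σ̂–3σ̂, * = beyond 3σ̂; sign = side of CL): 1:-B, 2:-C, 3:-C, 4:+C, 5:+B, 6:+C, 7:+C, 8:-C, 9:-B, 10:-C, 11:-C, 12:+C, 13:+B, 14:+C, 15:-C, 16:-C
No rule fires across all 16 points.

none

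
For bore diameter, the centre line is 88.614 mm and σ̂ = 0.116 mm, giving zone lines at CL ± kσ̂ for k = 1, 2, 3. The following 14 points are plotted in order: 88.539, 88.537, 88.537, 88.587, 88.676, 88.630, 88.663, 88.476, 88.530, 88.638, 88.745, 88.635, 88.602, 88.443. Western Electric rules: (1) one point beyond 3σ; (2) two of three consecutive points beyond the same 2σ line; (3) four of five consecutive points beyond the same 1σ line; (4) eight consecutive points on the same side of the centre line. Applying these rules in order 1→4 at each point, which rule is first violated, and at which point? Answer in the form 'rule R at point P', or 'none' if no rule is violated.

Zone of each point (C = within 1σ̂, B = 1σ̂–2σ̂, A = 2σ̂–3σ̂, * = beyond 3σ̂; sign = side of CL): 1:-C, 2:-C, 3:-C, 4:-C, 5:+C, 6:+C, 7:+C, 8:-B, 9:-C, 10:+C, 11:+B, 12:+C, 13:-C, 14:-B
No rule fires across all 14 points.

none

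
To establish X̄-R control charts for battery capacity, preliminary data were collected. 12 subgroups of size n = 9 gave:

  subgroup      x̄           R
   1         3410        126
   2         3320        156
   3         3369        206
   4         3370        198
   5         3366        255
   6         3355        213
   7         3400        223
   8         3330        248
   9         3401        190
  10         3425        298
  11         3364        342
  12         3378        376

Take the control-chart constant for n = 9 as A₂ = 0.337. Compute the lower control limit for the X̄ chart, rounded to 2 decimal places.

X̄̄ = (3410 + 3320 + 3369 + 3370 + 3366 + 3355 + 3400 + 3330 + 3401 + 3425 + 3364 + 3378) / 12 = 40488.0000 / 12 = 3374.0000
R̄ = (126 + 156 + 206 + 198 + 255 + 213 + 223 + 248 + 190 + 298 + 342 + 376) / 12 = 2831.0000 / 12 = 235.9167
LCL = X̄̄ − A₂·R̄ = 3374.0000 − 0.337 × 235.9167 = 3294.4961

3294.50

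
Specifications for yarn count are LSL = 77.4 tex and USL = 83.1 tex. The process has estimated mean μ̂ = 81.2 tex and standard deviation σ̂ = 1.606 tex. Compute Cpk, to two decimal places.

0.39

Cpu = (USL − μ̂) / (3σ̂) = (83.1 − 81.2) / (3 × 1.606) = 0.3944; Cpl = (μ̂ − LSL) / (3σ̂) = (81.2 − 77.4) / (3 × 1.606) = 0.7887; Cpk = min(Cpu, Cpl) = 0.3944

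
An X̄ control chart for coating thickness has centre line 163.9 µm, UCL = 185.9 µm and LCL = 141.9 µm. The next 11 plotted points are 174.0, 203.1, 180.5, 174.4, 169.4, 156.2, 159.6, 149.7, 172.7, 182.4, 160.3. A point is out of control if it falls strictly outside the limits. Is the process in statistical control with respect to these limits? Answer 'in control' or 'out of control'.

out of control

Compare each point to [141.9, 185.9]: sample 2 = 203.1 > UCL.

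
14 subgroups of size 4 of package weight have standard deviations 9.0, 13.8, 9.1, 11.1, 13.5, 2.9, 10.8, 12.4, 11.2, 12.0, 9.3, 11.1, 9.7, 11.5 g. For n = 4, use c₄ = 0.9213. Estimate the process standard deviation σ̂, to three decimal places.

s̄ = (9.0 + 13.8 + 9.1 + 11.1 + 13.5 + 2.9 + 10.8 + 12.4 + 11.2 + 12.0 + 9.3 + 11.1 + 9.7 + 11.5) / 14 = 10.5286
σ̂ = s̄ / c₄ = 10.5286 / 0.9213 = 11.4280

11.428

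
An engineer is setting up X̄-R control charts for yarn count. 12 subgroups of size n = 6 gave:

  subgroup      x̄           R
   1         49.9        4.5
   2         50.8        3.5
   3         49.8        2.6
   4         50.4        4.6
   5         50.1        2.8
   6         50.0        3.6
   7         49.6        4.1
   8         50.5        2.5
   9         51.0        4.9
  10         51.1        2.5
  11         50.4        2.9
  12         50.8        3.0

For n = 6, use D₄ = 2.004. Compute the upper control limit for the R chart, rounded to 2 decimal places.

R̄ = (4.5 + 3.5 + 2.6 + 4.6 + 2.8 + 3.6 + 4.1 + 2.5 + 4.9 + 2.5 + 2.9 + 3.0) / 12 = 41.5000 / 12 = 3.4583
UCL_R = D₄·R̄ = 2.004 × 3.4583 = 6.9305

6.93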